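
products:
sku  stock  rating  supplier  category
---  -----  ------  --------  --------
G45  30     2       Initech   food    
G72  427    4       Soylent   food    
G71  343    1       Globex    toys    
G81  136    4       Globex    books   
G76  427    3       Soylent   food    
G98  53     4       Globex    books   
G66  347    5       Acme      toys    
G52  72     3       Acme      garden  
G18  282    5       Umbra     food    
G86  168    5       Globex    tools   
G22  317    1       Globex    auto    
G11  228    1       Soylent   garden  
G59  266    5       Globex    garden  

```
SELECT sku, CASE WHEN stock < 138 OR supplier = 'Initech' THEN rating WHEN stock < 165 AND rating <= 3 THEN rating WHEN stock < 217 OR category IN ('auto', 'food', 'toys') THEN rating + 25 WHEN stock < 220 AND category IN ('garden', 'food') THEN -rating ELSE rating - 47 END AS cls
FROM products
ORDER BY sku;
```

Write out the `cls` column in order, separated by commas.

sku=G11: ELSE → -46
sku=G18: stock < 217 OR category IN ('auto', 'food', 'toys') → 30
sku=G22: stock < 217 OR category IN ('auto', 'food', 'toys') → 26
sku=G45: stock < 138 OR supplier = 'Initech' → 2
sku=G52: stock < 138 OR supplier = 'Initech' → 3
sku=G59: ELSE → -42
sku=G66: stock < 217 OR category IN ('auto', 'food', 'toys') → 30
sku=G71: stock < 217 OR category IN ('auto', 'food', 'toys') → 26
sku=G72: stock < 217 OR category IN ('auto', 'food', 'toys') → 29
sku=G76: stock < 217 OR category IN ('auto', 'food', 'toys') → 28
sku=G81: stock < 138 OR supplier = 'Initech' → 4
sku=G86: stock < 217 OR category IN ('auto', 'food', 'toys') → 30
sku=G98: stock < 138 OR supplier = 'Initech' → 4

-46, 30, 26, 2, 3, -42, 30, 26, 29, 28, 4, 30, 4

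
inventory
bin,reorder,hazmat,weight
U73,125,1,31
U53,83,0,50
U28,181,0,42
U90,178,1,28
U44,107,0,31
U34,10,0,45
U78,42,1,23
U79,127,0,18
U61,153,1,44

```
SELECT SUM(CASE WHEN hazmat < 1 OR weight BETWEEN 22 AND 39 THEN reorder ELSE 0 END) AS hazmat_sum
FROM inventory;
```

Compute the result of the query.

bin=U73: ✓ → 125
bin=U53: ✓ → 83
bin=U28: ✓ → 181
bin=U90: ✓ → 178
bin=U44: ✓ → 107
bin=U34: ✓ → 10
bin=U78: ✓ → 42
bin=U79: ✓ → 127
bin=U61: ✗
hazmat_sum = 125 + 83 + 181 + 178 + 107 + 10 + 42 + 127 = 853

853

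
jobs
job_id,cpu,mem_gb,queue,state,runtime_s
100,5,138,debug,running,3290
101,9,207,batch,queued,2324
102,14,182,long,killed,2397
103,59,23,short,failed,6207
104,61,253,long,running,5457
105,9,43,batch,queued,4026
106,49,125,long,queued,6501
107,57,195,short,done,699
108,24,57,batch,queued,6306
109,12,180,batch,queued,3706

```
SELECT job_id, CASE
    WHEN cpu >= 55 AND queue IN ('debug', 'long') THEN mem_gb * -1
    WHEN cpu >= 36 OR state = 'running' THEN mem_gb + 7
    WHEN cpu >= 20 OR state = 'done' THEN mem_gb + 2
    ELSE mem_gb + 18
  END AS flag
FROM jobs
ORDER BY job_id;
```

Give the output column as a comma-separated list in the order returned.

job_id=100: cpu >= 36 OR state = 'running' → 145
job_id=101: ELSE → 225
job_id=102: ELSE → 200
job_id=103: cpu >= 36 OR state = 'running' → 30
job_id=104: cpu >= 55 AND queue IN ('debug', 'long') → -253
job_id=105: ELSE → 61
job_id=106: cpu >= 36 OR state = 'running' → 132
job_id=107: cpu >= 36 OR state = 'running' → 202
job_id=108: cpu >= 20 OR state = 'done' → 59
job_id=109: ELSE → 198

145, 225, 200, 30, -253, 61, 132, 202, 59, 198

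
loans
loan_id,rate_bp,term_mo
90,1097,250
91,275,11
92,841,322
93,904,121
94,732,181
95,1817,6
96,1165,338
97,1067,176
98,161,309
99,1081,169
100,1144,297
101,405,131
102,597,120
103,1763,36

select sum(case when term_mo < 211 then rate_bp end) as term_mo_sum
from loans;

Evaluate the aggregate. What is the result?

8641

loan_id=90: ✗
loan_id=91: ✓ → 275
loan_id=92: ✗
loan_id=93: ✓ → 904
loan_id=94: ✓ → 732
loan_id=95: ✓ → 1817
loan_id=96: ✗
loan_id=97: ✓ → 1067
loan_id=98: ✗
loan_id=99: ✓ → 1081
loan_id=100: ✗
loan_id=101: ✓ → 405
loan_id=102: ✓ → 597
loan_id=103: ✓ → 1763
term_mo_sum = 275 + 904 + 732 + 1817 + 1067 + 1081 + 405 + 597 + 1763 = 8641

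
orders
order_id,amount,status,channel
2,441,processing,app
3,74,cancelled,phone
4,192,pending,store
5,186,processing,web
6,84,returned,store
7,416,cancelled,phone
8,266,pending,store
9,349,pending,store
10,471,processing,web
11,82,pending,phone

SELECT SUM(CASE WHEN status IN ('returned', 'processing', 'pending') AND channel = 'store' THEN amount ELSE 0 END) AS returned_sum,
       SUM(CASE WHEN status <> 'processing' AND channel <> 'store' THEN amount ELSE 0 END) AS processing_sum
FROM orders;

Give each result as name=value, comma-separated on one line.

[returned_sum: status IN ('returned', 'processing', 'pending') AND channel = 'store']
order_id=2: ✗
order_id=3: ✗
order_id=4: ✓ → 192
order_id=5: ✗
order_id=6: ✓ → 84
order_id=7: ✗
order_id=8: ✓ → 266
order_id=9: ✓ → 349
order_id=10: ✗
order_id=11: ✗
returned_sum = 192 + 84 + 266 + 349 = 891
—
[processing_sum: status <> 'processing' AND channel <> 'store']
order_id=2: ✗
order_id=3: ✓ → 74
order_id=4: ✗
order_id=5: ✗
order_id=6: ✗
order_id=7: ✓ → 416
order_id=8: ✗
order_id=9: ✗
order_id=10: ✗
order_id=11: ✓ → 82
processing_sum = 74 + 416 + 82 = 572

returned_sum=891, processing_sum=572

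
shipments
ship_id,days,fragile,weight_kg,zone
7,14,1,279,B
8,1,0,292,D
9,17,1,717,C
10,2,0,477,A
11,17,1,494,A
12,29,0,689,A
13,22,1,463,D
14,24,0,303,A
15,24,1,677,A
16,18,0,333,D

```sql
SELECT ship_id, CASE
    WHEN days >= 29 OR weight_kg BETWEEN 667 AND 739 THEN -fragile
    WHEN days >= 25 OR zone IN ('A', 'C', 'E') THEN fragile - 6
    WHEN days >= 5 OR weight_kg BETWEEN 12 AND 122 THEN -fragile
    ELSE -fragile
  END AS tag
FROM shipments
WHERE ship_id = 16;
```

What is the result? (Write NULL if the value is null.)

ship_id = 16: days=18, fragile=0, weight_kg=333, zone=D.
days >= 29 OR weight_kg BETWEEN 667 AND 739 → false
days >= 25 OR zone IN ('A', 'C', 'E') → false
days >= 5 OR weight_kg BETWEEN 12 AND 122 → true → 0

0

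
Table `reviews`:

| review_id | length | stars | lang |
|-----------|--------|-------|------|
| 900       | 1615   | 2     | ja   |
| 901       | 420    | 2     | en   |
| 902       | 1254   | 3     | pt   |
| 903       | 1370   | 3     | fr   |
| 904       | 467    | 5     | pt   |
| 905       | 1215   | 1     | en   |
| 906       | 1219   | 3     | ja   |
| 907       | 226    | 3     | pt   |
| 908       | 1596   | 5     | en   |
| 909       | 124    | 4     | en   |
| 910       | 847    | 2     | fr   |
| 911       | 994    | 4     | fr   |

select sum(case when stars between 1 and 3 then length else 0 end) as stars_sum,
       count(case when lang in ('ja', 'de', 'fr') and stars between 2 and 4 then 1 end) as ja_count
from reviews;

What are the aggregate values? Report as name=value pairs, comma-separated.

stars_sum=8166, ja_count=5

[stars_sum: stars between 1 and 3]
review_id=900: ✓ → 1615
review_id=901: ✓ → 420
review_id=902: ✓ → 1254
review_id=903: ✓ → 1370
review_id=904: ✗
review_id=905: ✓ → 1215
review_id=906: ✓ → 1219
review_id=907: ✓ → 226
review_id=908: ✗
review_id=909: ✗
review_id=910: ✓ → 847
review_id=911: ✗
stars_sum = 1615 + 420 + 1254 + 1370 + 1215 + 1219 + 226 + 847 = 8166
—
[ja_count: lang in ('ja', 'de', 'fr') and stars between 2 and 4]
review_id=900: ✓ → 1
review_id=901: ✗
review_id=902: ✗
review_id=903: ✓ → 1
review_id=904: ✗
review_id=905: ✗
review_id=906: ✓ → 1
review_id=907: ✗
review_id=908: ✗
review_id=909: ✗
review_id=910: ✓ → 1
review_id=911: ✓ → 1
ja_count = COUNT(1, 1, 1, 1, 1) = 5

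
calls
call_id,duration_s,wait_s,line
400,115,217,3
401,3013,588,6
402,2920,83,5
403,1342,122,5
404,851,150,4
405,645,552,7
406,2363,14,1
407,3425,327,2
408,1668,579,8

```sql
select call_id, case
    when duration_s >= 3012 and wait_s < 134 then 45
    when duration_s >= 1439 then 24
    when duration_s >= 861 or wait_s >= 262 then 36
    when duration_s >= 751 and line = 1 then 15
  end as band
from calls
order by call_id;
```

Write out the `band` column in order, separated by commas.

NULL, 24, 24, 36, NULL, 36, 24, 24, 24

call_id=400: (no match → NULL) → NULL
call_id=401: duration_s >= 1439 → 24
call_id=402: duration_s >= 1439 → 24
call_id=403: duration_s >= 861 or wait_s >= 262 → 36
call_id=404: (no match → NULL) → NULL
call_id=405: duration_s >= 861 or wait_s >= 262 → 36
call_id=406: duration_s >= 1439 → 24
call_id=407: duration_s >= 1439 → 24
call_id=408: duration_s >= 1439 → 24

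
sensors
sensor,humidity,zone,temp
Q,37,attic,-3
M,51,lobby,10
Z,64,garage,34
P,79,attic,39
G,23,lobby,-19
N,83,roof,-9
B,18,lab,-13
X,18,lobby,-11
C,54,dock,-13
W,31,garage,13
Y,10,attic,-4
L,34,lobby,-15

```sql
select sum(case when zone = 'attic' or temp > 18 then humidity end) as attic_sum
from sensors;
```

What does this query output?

sensor=Q: ✓ → 37
sensor=M: ✗
sensor=Z: ✓ → 64
sensor=P: ✓ → 79
sensor=G: ✗
sensor=N: ✗
sensor=B: ✗
sensor=X: ✗
sensor=C: ✗
sensor=W: ✗
sensor=Y: ✓ → 10
sensor=L: ✗
attic_sum = 37 + 64 + 79 + 10 = 190

190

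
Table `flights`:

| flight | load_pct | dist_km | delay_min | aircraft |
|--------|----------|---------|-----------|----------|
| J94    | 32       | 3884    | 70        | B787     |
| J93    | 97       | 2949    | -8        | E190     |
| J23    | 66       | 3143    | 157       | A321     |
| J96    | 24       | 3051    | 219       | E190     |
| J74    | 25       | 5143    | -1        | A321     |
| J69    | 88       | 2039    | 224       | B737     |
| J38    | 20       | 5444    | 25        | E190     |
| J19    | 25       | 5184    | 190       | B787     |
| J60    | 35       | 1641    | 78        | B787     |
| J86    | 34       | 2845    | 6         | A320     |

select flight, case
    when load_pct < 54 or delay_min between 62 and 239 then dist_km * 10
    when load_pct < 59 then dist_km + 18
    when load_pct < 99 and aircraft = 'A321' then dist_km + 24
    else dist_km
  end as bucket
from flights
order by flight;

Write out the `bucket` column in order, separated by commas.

flight=J19: load_pct < 54 or delay_min between 62 and 239 → 51840
flight=J23: load_pct < 54 or delay_min between 62 and 239 → 31430
flight=J38: load_pct < 54 or delay_min between 62 and 239 → 54440
flight=J60: load_pct < 54 or delay_min between 62 and 239 → 16410
flight=J69: load_pct < 54 or delay_min between 62 and 239 → 20390
flight=J74: load_pct < 54 or delay_min between 62 and 239 → 51430
flight=J86: load_pct < 54 or delay_min between 62 and 239 → 28450
flight=J93: ELSE → 2949
flight=J94: load_pct < 54 or delay_min between 62 and 239 → 38840
flight=J96: load_pct < 54 or delay_min between 62 and 239 → 30510

51840, 31430, 54440, 16410, 20390, 51430, 28450, 2949, 38840, 30510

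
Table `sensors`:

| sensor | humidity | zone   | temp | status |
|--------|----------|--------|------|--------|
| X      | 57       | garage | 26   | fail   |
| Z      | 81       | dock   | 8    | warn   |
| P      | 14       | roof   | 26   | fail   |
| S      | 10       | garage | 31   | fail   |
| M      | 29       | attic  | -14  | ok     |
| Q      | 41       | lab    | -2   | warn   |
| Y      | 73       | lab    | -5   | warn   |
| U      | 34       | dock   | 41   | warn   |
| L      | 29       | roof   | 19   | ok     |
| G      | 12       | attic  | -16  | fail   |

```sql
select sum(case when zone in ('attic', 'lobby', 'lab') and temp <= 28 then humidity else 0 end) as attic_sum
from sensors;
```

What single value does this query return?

sensor=X: ✗
sensor=Z: ✗
sensor=P: ✗
sensor=S: ✗
sensor=M: ✓ → 29
sensor=Q: ✓ → 41
sensor=Y: ✓ → 73
sensor=U: ✗
sensor=L: ✗
sensor=G: ✓ → 12
attic_sum = 29 + 41 + 73 + 12 = 155

155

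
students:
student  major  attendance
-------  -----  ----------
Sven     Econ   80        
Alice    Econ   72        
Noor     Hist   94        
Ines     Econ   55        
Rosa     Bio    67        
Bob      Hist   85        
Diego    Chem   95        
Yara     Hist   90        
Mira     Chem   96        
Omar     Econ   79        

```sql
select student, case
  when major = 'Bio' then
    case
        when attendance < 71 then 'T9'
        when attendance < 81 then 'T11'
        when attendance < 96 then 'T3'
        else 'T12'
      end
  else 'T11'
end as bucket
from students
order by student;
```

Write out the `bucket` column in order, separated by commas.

T11, T11, T11, T11, T11, T11, T11, T9, T11, T11

student=Alice: major='Econ' → outer ELSE → T11
student=Bob: major='Hist' → outer ELSE → T11
student=Diego: major='Chem' → outer ELSE → T11
student=Ines: major='Econ' → outer ELSE → T11
student=Mira: major='Chem' → outer ELSE → T11
student=Noor: major='Hist' → outer ELSE → T11
student=Omar: major='Econ' → outer ELSE → T11
student=Rosa: major='Bio' → inner[attendance < 71] → T9
student=Sven: major='Econ' → outer ELSE → T11
student=Yara: major='Hist' → outer ELSE → T11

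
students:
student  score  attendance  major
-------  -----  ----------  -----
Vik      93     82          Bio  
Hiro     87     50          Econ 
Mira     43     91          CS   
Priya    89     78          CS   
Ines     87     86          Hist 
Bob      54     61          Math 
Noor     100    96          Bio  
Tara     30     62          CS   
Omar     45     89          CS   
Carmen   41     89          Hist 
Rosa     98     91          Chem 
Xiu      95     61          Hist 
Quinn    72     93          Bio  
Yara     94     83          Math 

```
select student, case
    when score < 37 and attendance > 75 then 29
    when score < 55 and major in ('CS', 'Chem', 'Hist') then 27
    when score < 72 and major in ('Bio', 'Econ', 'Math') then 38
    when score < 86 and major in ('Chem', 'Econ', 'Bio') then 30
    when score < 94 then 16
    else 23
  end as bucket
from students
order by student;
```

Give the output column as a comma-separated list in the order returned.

38, 27, 16, 16, 27, 23, 27, 16, 30, 23, 27, 16, 23, 23

student=Bob: score < 72 and major in ('Bio', 'Econ', 'Math') → 38
student=Carmen: score < 55 and major in ('CS', 'Chem', 'Hist') → 27
student=Hiro: score < 94 → 16
student=Ines: score < 94 → 16
student=Mira: score < 55 and major in ('CS', 'Chem', 'Hist') → 27
student=Noor: ELSE → 23
student=Omar: score < 55 and major in ('CS', 'Chem', 'Hist') → 27
student=Priya: score < 94 → 16
student=Quinn: score < 86 and major in ('Chem', 'Econ', 'Bio') → 30
student=Rosa: ELSE → 23
student=Tara: score < 55 and major in ('CS', 'Chem', 'Hist') → 27
student=Vik: score < 94 → 16
student=Xiu: ELSE → 23
student=Yara: ELSE → 23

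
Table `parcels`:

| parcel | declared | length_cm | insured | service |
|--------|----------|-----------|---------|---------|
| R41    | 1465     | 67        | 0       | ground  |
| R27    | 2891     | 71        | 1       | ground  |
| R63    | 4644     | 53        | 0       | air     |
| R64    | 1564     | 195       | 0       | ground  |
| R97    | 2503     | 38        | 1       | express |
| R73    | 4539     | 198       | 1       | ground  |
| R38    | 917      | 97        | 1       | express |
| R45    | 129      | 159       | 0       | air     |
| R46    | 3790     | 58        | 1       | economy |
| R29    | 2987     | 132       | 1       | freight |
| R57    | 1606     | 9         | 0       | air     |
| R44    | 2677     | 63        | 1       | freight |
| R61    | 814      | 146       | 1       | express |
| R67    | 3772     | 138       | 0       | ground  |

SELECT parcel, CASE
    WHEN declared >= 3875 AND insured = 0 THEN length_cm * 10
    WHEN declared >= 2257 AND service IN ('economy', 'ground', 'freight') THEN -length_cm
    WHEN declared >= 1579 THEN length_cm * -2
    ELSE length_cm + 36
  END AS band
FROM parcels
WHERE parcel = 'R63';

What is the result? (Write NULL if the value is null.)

530

parcel = R63: declared=4644, length_cm=53, insured=0, service=air.
declared >= 3875 AND insured = 0 → true → 530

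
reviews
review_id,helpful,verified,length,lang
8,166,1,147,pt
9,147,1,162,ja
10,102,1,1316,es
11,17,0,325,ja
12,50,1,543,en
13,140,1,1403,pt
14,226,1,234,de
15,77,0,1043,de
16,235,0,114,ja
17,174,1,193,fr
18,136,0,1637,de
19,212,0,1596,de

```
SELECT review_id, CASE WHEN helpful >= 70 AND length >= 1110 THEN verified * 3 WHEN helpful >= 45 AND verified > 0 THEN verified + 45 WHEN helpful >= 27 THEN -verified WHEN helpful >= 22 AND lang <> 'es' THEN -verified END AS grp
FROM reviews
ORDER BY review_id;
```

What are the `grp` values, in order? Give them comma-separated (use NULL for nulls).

review_id=8: helpful >= 45 AND verified > 0 → 46
review_id=9: helpful >= 45 AND verified > 0 → 46
review_id=10: helpful >= 70 AND length >= 1110 → 3
review_id=11: (no match → NULL) → NULL
review_id=12: helpful >= 45 AND verified > 0 → 46
review_id=13: helpful >= 70 AND length >= 1110 → 3
review_id=14: helpful >= 45 AND verified > 0 → 46
review_id=15: helpful >= 27 → 0
review_id=16: helpful >= 27 → 0
review_id=17: helpful >= 45 AND verified > 0 → 46
review_id=18: helpful >= 70 AND length >= 1110 → 0
review_id=19: helpful >= 70 AND length >= 1110 → 0

46, 46, 3, NULL, 46, 3, 46, 0, 0, 46, 0, 0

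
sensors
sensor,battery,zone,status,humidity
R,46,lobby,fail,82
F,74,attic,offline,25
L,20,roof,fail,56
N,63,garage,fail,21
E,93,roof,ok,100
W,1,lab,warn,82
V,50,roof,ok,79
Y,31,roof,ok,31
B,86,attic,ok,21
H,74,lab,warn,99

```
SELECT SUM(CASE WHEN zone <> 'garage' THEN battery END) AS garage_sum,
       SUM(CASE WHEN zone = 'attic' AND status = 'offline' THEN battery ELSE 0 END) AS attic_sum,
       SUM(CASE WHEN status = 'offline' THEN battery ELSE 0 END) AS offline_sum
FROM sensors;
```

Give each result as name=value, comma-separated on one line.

garage_sum=475, attic_sum=74, offline_sum=74

[garage_sum: zone <> 'garage']
sensor=R: ✓ → 46
sensor=F: ✓ → 74
sensor=L: ✓ → 20
sensor=N: ✗
sensor=E: ✓ → 93
sensor=W: ✓ → 1
sensor=V: ✓ → 50
sensor=Y: ✓ → 31
sensor=B: ✓ → 86
sensor=H: ✓ → 74
garage_sum = 46 + 74 + 20 + 93 + 1 + 50 + 31 + 86 + 74 = 475
—
[attic_sum: zone = 'attic' AND status = 'offline']
sensor=R: ✗
sensor=F: ✓ → 74
sensor=L: ✗
sensor=N: ✗
sensor=E: ✗
sensor=W: ✗
sensor=V: ✗
sensor=Y: ✗
sensor=B: ✗
sensor=H: ✗
attic_sum = 74
—
[offline_sum: status = 'offline']
sensor=R: ✗
sensor=F: ✓ → 74
sensor=L: ✗
sensor=N: ✗
sensor=E: ✗
sensor=W: ✗
sensor=V: ✗
sensor=Y: ✗
sensor=B: ✗
sensor=H: ✗
offline_sum = 74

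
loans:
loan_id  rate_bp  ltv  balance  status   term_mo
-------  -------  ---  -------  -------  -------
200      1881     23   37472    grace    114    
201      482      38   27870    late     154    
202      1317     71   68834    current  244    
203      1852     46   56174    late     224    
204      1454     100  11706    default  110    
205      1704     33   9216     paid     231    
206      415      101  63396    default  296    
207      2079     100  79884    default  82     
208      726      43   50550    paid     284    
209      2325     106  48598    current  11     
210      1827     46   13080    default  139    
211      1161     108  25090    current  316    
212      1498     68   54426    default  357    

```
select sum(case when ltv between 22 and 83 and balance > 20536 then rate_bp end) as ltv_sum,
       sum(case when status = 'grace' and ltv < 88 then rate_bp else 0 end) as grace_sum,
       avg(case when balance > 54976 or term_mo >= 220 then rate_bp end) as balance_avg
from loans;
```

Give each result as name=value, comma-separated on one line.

[ltv_sum: ltv between 22 and 83 and balance > 20536]
loan_id=200: ✓ → 1881
loan_id=201: ✓ → 482
loan_id=202: ✓ → 1317
loan_id=203: ✓ → 1852
loan_id=204: ✗
loan_id=205: ✗
loan_id=206: ✗
loan_id=207: ✗
loan_id=208: ✓ → 726
loan_id=209: ✗
loan_id=210: ✗
loan_id=211: ✗
loan_id=212: ✓ → 1498
ltv_sum = 1881 + 482 + 1317 + 1852 + 726 + 1498 = 7756
—
[grace_sum: status = 'grace' and ltv < 88]
loan_id=200: ✓ → 1881
loan_id=201: ✗
loan_id=202: ✗
loan_id=203: ✗
loan_id=204: ✗
loan_id=205: ✗
loan_id=206: ✗
loan_id=207: ✗
loan_id=208: ✗
loan_id=209: ✗
loan_id=210: ✗
loan_id=211: ✗
loan_id=212: ✗
grace_sum = 1881
—
[balance_avg: balance > 54976 or term_mo >= 220]
loan_id=200: ✗
loan_id=201: ✗
loan_id=202: ✓ → 1317
loan_id=203: ✓ → 1852
loan_id=204: ✗
loan_id=205: ✓ → 1704
loan_id=206: ✓ → 415
loan_id=207: ✓ → 2079
loan_id=208: ✓ → 726
loan_id=209: ✗
loan_id=210: ✗
loan_id=211: ✓ → 1161
loan_id=212: ✓ → 1498
balance_avg = (1317 + 1852 + 1704 + 415 + 2079 + 726 + 1161 + 1498) / 8 = 1344

ltv_sum=7756, grace_sum=1881, balance_avg=1344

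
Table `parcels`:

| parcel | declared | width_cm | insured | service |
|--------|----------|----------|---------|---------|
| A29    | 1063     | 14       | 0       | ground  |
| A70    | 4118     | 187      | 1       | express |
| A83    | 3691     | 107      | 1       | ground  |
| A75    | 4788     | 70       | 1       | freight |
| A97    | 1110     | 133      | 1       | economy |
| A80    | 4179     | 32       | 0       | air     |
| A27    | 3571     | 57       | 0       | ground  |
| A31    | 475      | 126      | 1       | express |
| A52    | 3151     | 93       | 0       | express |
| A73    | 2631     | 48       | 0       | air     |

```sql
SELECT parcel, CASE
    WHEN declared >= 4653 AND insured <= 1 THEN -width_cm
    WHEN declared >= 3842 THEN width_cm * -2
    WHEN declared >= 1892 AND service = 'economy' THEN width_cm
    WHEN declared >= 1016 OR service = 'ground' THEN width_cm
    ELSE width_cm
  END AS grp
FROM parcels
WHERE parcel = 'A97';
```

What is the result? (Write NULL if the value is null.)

133

parcel = A97: declared=1110, width_cm=133, insured=1, service=economy.
declared >= 4653 AND insured <= 1 → false
declared >= 3842 → false
declared >= 1892 AND service = 'economy' → false
declared >= 1016 OR service = 'ground' → true → 133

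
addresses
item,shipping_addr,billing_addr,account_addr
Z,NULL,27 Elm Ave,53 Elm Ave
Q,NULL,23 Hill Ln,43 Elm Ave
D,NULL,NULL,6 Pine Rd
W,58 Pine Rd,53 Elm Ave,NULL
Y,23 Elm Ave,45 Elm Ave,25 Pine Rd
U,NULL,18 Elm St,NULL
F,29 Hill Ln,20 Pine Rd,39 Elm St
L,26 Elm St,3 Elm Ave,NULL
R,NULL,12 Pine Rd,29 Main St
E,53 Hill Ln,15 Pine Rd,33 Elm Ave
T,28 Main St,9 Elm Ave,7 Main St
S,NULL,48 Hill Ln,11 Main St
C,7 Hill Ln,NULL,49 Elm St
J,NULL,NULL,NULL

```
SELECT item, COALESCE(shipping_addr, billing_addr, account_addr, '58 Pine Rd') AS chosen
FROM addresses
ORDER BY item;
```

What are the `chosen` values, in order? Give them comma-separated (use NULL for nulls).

item=C: shipping_addr=7 Hill Ln → 7 Hill Ln
item=D: shipping_addr=NULL, billing_addr=NULL, account_addr=6 Pine Rd → 6 Pine Rd
item=E: shipping_addr=53 Hill Ln → 53 Hill Ln
item=F: shipping_addr=29 Hill Ln → 29 Hill Ln
item=J: shipping_addr=NULL, billing_addr=NULL, account_addr=NULL, → literal 58 Pine Rd → 58 Pine Rd
item=L: shipping_addr=26 Elm St → 26 Elm St
item=Q: shipping_addr=NULL, billing_addr=23 Hill Ln → 23 Hill Ln
item=R: shipping_addr=NULL, billing_addr=12 Pine Rd → 12 Pine Rd
item=S: shipping_addr=NULL, billing_addr=48 Hill Ln → 48 Hill Ln
item=T: shipping_addr=28 Main St → 28 Main St
item=U: shipping_addr=NULL, billing_addr=18 Elm St → 18 Elm St
item=W: shipping_addr=58 Pine Rd → 58 Pine Rd
item=Y: shipping_addr=23 Elm Ave → 23 Elm Ave
item=Z: shipping_addr=NULL, billing_addr=27 Elm Ave → 27 Elm Ave

7 Hill Ln, 6 Pine Rd, 53 Hill Ln, 29 Hill Ln, 58 Pine Rd, 26 Elm St, 23 Hill Ln, 12 Pine Rd, 48 Hill Ln, 28 Main St, 18 Elm St, 58 Pine Rd, 23 Elm Ave, 27 Elm Ave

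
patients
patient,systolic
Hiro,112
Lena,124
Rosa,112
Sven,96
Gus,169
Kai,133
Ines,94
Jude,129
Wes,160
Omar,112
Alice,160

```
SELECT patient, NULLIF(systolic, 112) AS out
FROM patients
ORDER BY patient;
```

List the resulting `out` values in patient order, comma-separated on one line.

160, 169, NULL, 94, 129, 133, 124, NULL, NULL, 96, 160

patient=Alice: systolic=160 vs 112: differ → 160
patient=Gus: systolic=169 vs 112: differ → 169
patient=Hiro: systolic=112 vs 112: equal → NULL
patient=Ines: systolic=94 vs 112: differ → 94
patient=Jude: systolic=129 vs 112: differ → 129
patient=Kai: systolic=133 vs 112: differ → 133
patient=Lena: systolic=124 vs 112: differ → 124
patient=Omar: systolic=112 vs 112: equal → NULL
patient=Rosa: systolic=112 vs 112: equal → NULL
patient=Sven: systolic=96 vs 112: differ → 96
patient=Wes: systolic=160 vs 112: differ → 160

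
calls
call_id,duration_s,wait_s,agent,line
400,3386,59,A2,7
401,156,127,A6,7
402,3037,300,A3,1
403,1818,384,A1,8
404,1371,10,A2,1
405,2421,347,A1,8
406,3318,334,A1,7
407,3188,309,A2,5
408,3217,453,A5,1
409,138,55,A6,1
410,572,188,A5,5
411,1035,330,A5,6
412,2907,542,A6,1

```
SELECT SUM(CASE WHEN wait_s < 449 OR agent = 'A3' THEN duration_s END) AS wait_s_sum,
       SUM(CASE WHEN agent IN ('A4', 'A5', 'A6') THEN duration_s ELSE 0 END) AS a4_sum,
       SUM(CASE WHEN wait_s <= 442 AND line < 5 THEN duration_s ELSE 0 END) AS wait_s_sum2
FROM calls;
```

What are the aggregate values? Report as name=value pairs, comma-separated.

[wait_s_sum: wait_s < 449 OR agent = 'A3']
call_id=400: ✓ → 3386
call_id=401: ✓ → 156
call_id=402: ✓ → 3037
call_id=403: ✓ → 1818
call_id=404: ✓ → 1371
call_id=405: ✓ → 2421
call_id=406: ✓ → 3318
call_id=407: ✓ → 3188
call_id=408: ✗
call_id=409: ✓ → 138
call_id=410: ✓ → 572
call_id=411: ✓ → 1035
call_id=412: ✗
wait_s_sum = 3386 + 156 + 3037 + 1818 + 1371 + 2421 + 3318 + 3188 + 138 + 572 + 1035 = 20440
—
[a4_sum: agent IN ('A4', 'A5', 'A6')]
call_id=400: ✗
call_id=401: ✓ → 156
call_id=402: ✗
call_id=403: ✗
call_id=404: ✗
call_id=405: ✗
call_id=406: ✗
call_id=407: ✗
call_id=408: ✓ → 3217
call_id=409: ✓ → 138
call_id=410: ✓ → 572
call_id=411: ✓ → 1035
call_id=412: ✓ → 2907
a4_sum = 156 + 3217 + 138 + 572 + 1035 + 2907 = 8025
—
[wait_s_sum2: wait_s <= 442 AND line < 5]
call_id=400: ✗
call_id=401: ✗
call_id=402: ✓ → 3037
call_id=403: ✗
call_id=404: ✓ → 1371
call_id=405: ✗
call_id=406: ✗
call_id=407: ✗
call_id=408: ✗
call_id=409: ✓ → 138
call_id=410: ✗
call_id=411: ✗
call_id=412: ✗
wait_s_sum2 = 3037 + 1371 + 138 = 4546

wait_s_sum=20440, a4_sum=8025, wait_s_sum2=4546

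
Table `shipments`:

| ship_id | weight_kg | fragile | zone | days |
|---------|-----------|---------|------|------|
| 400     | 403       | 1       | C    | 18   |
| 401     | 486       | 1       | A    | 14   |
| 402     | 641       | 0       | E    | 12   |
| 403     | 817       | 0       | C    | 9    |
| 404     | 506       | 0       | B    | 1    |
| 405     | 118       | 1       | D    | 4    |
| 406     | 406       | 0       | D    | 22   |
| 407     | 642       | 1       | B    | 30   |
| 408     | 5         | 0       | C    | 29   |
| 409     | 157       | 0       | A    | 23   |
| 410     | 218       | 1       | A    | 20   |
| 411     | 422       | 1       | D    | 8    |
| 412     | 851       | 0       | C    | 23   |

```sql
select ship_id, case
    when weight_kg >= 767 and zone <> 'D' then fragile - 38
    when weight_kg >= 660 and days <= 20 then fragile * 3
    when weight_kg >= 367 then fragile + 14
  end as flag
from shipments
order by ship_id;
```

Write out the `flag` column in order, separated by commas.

ship_id=400: weight_kg >= 367 → 15
ship_id=401: weight_kg >= 367 → 15
ship_id=402: weight_kg >= 367 → 14
ship_id=403: weight_kg >= 767 and zone <> 'D' → -38
ship_id=404: weight_kg >= 367 → 14
ship_id=405: (no match → NULL) → NULL
ship_id=406: weight_kg >= 367 → 14
ship_id=407: weight_kg >= 367 → 15
ship_id=408: (no match → NULL) → NULL
ship_id=409: (no match → NULL) → NULL
ship_id=410: (no match → NULL) → NULL
ship_id=411: weight_kg >= 367 → 15
ship_id=412: weight_kg >= 767 and zone <> 'D' → -38

15, 15, 14, -38, 14, NULL, 14, 15, NULL, NULL, NULL, 15, -38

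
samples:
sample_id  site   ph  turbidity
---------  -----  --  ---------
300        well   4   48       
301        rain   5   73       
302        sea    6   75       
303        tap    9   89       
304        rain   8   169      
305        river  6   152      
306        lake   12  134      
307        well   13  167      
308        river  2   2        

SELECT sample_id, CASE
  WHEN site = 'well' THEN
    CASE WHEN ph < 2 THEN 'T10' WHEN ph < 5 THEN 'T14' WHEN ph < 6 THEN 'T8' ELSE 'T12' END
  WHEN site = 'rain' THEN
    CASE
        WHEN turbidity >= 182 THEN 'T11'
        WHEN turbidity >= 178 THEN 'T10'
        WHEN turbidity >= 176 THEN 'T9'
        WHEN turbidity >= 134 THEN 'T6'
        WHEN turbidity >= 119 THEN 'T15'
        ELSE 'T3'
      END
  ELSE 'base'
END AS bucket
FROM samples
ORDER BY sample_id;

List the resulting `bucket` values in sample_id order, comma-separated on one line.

T14, T3, base, base, T6, base, base, T12, base

sample_id=300: site='well' → inner[ph < 5] → T14
sample_id=301: site='rain' → inner[ELSE] → T3
sample_id=302: site='sea' → outer ELSE → base
sample_id=303: site='tap' → outer ELSE → base
sample_id=304: site='rain' → inner[turbidity >= 134] → T6
sample_id=305: site='river' → outer ELSE → base
sample_id=306: site='lake' → outer ELSE → base
sample_id=307: site='well' → inner[ELSE] → T12
sample_id=308: site='river' → outer ELSE → base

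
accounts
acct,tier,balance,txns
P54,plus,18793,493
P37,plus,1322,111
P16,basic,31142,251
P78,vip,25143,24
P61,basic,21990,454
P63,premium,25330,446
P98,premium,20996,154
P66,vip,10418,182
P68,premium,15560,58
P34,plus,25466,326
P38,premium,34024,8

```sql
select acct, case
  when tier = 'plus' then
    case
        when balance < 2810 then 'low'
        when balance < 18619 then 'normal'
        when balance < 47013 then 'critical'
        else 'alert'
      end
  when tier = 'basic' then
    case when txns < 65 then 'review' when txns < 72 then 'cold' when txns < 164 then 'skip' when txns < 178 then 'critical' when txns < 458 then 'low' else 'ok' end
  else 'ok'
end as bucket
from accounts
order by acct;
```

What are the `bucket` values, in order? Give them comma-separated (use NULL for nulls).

low, critical, low, ok, critical, low, ok, ok, ok, ok, ok

acct=P16: tier='basic' → inner[txns < 458] → low
acct=P34: tier='plus' → inner[balance < 47013] → critical
acct=P37: tier='plus' → inner[balance < 2810] → low
acct=P38: tier='premium' → outer ELSE → ok
acct=P54: tier='plus' → inner[balance < 47013] → critical
acct=P61: tier='basic' → inner[txns < 458] → low
acct=P63: tier='premium' → outer ELSE → ok
acct=P66: tier='vip' → outer ELSE → ok
acct=P68: tier='premium' → outer ELSE → ok
acct=P78: tier='vip' → outer ELSE → ok
acct=P98: tier='premium' → outer ELSE → ok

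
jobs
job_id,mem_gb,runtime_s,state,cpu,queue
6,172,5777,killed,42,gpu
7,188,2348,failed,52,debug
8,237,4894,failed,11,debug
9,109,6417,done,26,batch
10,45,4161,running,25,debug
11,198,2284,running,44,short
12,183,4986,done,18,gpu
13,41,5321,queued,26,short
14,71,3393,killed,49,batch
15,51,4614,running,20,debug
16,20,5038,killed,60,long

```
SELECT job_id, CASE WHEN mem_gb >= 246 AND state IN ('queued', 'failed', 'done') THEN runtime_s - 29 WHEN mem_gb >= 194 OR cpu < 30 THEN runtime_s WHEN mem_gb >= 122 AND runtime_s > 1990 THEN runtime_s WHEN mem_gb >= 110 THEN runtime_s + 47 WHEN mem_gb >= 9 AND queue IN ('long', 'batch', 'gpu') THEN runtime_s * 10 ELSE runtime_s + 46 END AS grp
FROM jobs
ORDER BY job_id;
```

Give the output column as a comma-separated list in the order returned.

5777, 2348, 4894, 6417, 4161, 2284, 4986, 5321, 33930, 4614, 50380

job_id=6: mem_gb >= 122 AND runtime_s > 1990 → 5777
job_id=7: mem_gb >= 122 AND runtime_s > 1990 → 2348
job_id=8: mem_gb >= 194 OR cpu < 30 → 4894
job_id=9: mem_gb >= 194 OR cpu < 30 → 6417
job_id=10: mem_gb >= 194 OR cpu < 30 → 4161
job_id=11: mem_gb >= 194 OR cpu < 30 → 2284
job_id=12: mem_gb >= 194 OR cpu < 30 → 4986
job_id=13: mem_gb >= 194 OR cpu < 30 → 5321
job_id=14: mem_gb >= 9 AND queue IN ('long', 'batch', 'gpu') → 33930
job_id=15: mem_gb >= 194 OR cpu < 30 → 4614
job_id=16: mem_gb >= 9 AND queue IN ('long', 'batch', 'gpu') → 50380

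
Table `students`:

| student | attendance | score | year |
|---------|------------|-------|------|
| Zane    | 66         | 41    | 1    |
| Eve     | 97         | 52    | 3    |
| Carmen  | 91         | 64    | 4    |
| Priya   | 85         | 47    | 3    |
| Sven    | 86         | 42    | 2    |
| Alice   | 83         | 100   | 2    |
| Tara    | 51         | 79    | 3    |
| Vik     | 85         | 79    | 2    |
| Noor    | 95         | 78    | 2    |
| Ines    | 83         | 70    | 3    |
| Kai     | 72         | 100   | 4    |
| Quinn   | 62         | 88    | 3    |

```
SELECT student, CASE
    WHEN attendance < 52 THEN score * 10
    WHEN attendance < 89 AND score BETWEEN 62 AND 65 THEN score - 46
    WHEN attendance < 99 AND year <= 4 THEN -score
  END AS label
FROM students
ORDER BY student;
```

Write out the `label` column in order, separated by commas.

student=Alice: attendance < 99 AND year <= 4 → -100
student=Carmen: attendance < 99 AND year <= 4 → -64
student=Eve: attendance < 99 AND year <= 4 → -52
student=Ines: attendance < 99 AND year <= 4 → -70
student=Kai: attendance < 99 AND year <= 4 → -100
student=Noor: attendance < 99 AND year <= 4 → -78
student=Priya: attendance < 99 AND year <= 4 → -47
student=Quinn: attendance < 99 AND year <= 4 → -88
student=Sven: attendance < 99 AND year <= 4 → -42
student=Tara: attendance < 52 → 790
student=Vik: attendance < 99 AND year <= 4 → -79
student=Zane: attendance < 99 AND year <= 4 → -41

-100, -64, -52, -70, -100, -78, -47, -88, -42, 790, -79, -41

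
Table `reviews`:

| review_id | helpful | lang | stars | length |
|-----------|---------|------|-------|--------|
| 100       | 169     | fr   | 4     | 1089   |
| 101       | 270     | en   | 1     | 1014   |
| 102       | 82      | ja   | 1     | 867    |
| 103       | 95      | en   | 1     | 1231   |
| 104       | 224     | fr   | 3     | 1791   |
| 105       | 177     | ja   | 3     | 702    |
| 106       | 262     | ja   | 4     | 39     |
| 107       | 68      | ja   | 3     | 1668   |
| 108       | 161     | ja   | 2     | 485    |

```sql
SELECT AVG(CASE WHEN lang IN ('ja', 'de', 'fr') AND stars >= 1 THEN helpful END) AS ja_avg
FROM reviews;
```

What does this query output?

163.2857142857

review_id=100: ✓ → 169
review_id=101: ✗
review_id=102: ✓ → 82
review_id=103: ✗
review_id=104: ✓ → 224
review_id=105: ✓ → 177
review_id=106: ✓ → 262
review_id=107: ✓ → 68
review_id=108: ✓ → 161
ja_avg = (169 + 82 + 224 + 177 + 262 + 68 + 161) / 7 = 163.2857142857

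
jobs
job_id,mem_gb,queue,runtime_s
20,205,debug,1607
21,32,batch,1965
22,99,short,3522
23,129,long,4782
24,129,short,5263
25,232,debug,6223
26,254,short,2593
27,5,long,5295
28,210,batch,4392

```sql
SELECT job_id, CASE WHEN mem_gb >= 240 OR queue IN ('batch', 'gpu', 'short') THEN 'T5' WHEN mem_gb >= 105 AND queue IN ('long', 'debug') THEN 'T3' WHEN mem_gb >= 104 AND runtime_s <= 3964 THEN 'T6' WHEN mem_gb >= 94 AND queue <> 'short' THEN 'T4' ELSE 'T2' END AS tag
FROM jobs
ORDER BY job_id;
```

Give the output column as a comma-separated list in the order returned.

job_id=20: mem_gb >= 105 AND queue IN ('long', 'debug') → T3
job_id=21: mem_gb >= 240 OR queue IN ('batch', 'gpu', 'short') → T5
job_id=22: mem_gb >= 240 OR queue IN ('batch', 'gpu', 'short') → T5
job_id=23: mem_gb >= 105 AND queue IN ('long', 'debug') → T3
job_id=24: mem_gb >= 240 OR queue IN ('batch', 'gpu', 'short') → T5
job_id=25: mem_gb >= 105 AND queue IN ('long', 'debug') → T3
job_id=26: mem_gb >= 240 OR queue IN ('batch', 'gpu', 'short') → T5
job_id=27: ELSE → T2
job_id=28: mem_gb >= 240 OR queue IN ('batch', 'gpu', 'short') → T5

T3, T5, T5, T3, T5, T3, T5, T2, T5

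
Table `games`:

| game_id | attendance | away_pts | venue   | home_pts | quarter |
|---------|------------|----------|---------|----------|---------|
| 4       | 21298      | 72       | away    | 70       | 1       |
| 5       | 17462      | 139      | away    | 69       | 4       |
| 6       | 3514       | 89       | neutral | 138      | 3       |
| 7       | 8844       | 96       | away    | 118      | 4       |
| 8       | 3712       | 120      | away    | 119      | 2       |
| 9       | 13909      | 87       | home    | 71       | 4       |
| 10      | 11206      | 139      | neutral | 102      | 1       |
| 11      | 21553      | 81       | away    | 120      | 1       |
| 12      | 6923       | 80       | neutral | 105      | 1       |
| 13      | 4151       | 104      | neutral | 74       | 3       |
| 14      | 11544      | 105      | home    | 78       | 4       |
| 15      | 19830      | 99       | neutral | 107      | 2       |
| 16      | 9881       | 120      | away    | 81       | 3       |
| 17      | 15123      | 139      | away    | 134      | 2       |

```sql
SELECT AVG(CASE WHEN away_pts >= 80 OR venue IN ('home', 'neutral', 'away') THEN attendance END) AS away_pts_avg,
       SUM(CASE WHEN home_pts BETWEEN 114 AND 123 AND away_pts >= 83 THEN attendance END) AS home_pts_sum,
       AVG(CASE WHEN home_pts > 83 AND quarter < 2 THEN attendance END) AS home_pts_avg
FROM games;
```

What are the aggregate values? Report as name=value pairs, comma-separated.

away_pts_avg=12067.8571428571, home_pts_sum=12556, home_pts_avg=13227.3333333333

[away_pts_avg: away_pts >= 80 OR venue IN ('home', 'neutral', 'away')]
game_id=4: ✓ → 21298
game_id=5: ✓ → 17462
game_id=6: ✓ → 3514
game_id=7: ✓ → 8844
game_id=8: ✓ → 3712
game_id=9: ✓ → 13909
game_id=10: ✓ → 11206
game_id=11: ✓ → 21553
game_id=12: ✓ → 6923
game_id=13: ✓ → 4151
game_id=14: ✓ → 11544
game_id=15: ✓ → 19830
game_id=16: ✓ → 9881
game_id=17: ✓ → 15123
away_pts_avg = (21298 + 17462 + 3514 + 8844 + 3712 + 13909 + 11206 + 21553 + 6923 + 4151 + 11544 + 19830 + 9881 + 15123) / 14 = 12067.8571428571
—
[home_pts_sum: home_pts BETWEEN 114 AND 123 AND away_pts >= 83]
game_id=4: ✗
game_id=5: ✗
game_id=6: ✗
game_id=7: ✓ → 8844
game_id=8: ✓ → 3712
game_id=9: ✗
game_id=10: ✗
game_id=11: ✗
game_id=12: ✗
game_id=13: ✗
game_id=14: ✗
game_id=15: ✗
game_id=16: ✗
game_id=17: ✗
home_pts_sum = 8844 + 3712 = 12556
—
[home_pts_avg: home_pts > 83 AND quarter < 2]
game_id=4: ✗
game_id=5: ✗
game_id=6: ✗
game_id=7: ✗
game_id=8: ✗
game_id=9: ✗
game_id=10: ✓ → 11206
game_id=11: ✓ → 21553
game_id=12: ✓ → 6923
game_id=13: ✗
game_id=14: ✗
game_id=15: ✗
game_id=16: ✗
game_id=17: ✗
home_pts_avg = (11206 + 21553 + 6923) / 3 = 13227.3333333333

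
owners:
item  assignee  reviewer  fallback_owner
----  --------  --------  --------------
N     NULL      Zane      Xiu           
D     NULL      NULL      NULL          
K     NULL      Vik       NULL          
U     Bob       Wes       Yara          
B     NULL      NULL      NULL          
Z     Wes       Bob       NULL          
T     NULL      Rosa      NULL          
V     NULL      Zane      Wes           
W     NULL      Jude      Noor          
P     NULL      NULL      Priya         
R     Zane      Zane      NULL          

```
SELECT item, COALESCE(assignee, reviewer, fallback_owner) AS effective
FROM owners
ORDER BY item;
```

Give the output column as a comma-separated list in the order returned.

NULL, NULL, Vik, Zane, Priya, Zane, Rosa, Bob, Zane, Jude, Wes

item=B: assignee=NULL, reviewer=NULL, fallback_owner=NULL (all NULL) → NULL
item=D: assignee=NULL, reviewer=NULL, fallback_owner=NULL (all NULL) → NULL
item=K: assignee=NULL, reviewer=Vik → Vik
item=N: assignee=NULL, reviewer=Zane → Zane
item=P: assignee=NULL, reviewer=NULL, fallback_owner=Priya → Priya
item=R: assignee=Zane → Zane
item=T: assignee=NULL, reviewer=Rosa → Rosa
item=U: assignee=Bob → Bob
item=V: assignee=NULL, reviewer=Zane → Zane
item=W: assignee=NULL, reviewer=Jude → Jude
item=Z: assignee=Wes → Wes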